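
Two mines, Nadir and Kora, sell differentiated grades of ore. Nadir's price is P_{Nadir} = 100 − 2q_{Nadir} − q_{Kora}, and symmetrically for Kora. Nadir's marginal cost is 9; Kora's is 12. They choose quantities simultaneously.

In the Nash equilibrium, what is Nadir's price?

Mine Nadir's profit: π = q_{Nadir}(100 − 2q_{Nadir} − q_{Kora}) − 9q_{Nadir}.
∂π/∂q_{Nadir} = 91 − 4q_{Nadir} − q_{Kora} = 0 ⇒ q_{Nadir} = 22.75 − 0.25q_{Kora}.
Similarly q_{Kora} = 22 − 0.25q_{Nadir}.
Plugging q_{Kora} into Nadir's best response: q_{Nadir} = 22.75 − 0.25(22 − 0.25q_{Nadir}) ⇒ 0.9375q_{Nadir} = 17.25, so q_{Nadir} = 18.4.
Then q_{Kora} = 22 − 0.25·18.4 = 17.4.
P_{Nadir} = 100 − 2·18.4 − 17.4 = 45.8.

45.8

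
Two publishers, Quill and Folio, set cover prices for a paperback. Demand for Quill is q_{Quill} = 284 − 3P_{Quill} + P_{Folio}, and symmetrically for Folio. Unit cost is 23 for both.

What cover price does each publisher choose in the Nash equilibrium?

Quill's profit: π = (P_{Quill} − 23)(284 − 3P_{Quill} + P_{Folio}).
∂π/∂P_{Quill} = 353 − 6P_{Quill} + P_{Folio} = 0 ⇒ P_{Quill} = 353/6 + (1/6)P_{Folio}.
By symmetry P_{Folio} = P_{Quill}; substituting into the reaction function, (5/6)P_{Quill} = 353/6 and P_{Quill} = 70.6.

70.6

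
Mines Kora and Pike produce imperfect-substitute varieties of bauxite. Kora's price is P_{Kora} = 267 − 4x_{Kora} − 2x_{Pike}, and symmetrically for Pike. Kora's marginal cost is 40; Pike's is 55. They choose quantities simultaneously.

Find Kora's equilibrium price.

132.8

Mine Kora's profit: π = x_{Kora}(267 − 4x_{Kora} − 2x_{Pike}) − 40x_{Kora}.
∂π/∂x_{Kora} = 227 − 8x_{Kora} − 2x_{Pike} = 0 ⇒ x_{Kora} = 28.375 − 0.25x_{Pike}.
Similarly x_{Pike} = 26.5 − 0.25x_{Kora}.
Solving the two reaction functions simultaneously: (1 − (−0.25)(−0.25))x_{Kora} = 28.375 − 0.25·26.5, so 0.9375x_{Kora} = 21.75 and x_{Kora} = 23.2.
Then x_{Pike} = 26.5 − 0.25·23.2 = 20.7.
P_{Kora} = 267 − 4·23.2 − 2·20.7 = 132.8.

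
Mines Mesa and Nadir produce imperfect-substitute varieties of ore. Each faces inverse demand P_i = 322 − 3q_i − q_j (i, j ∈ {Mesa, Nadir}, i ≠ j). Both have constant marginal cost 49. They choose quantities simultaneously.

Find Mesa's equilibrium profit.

Mine Mesa's profit: π = q_{Mesa}(322 − 3q_{Mesa} − q_{Nadir}) − 49q_{Mesa}.
∂π/∂q_{Mesa} = 273 − 6q_{Mesa} − q_{Nadir} = 0 ⇒ q_{Mesa} = 45.5 − (1/6)q_{Nadir}.
Setting q_{Mesa} = q_{Nadir} in the reaction function: q_{Mesa} = 45.5 − (1/6)q_{Mesa}, so q_{Mesa} = 45.5 / (7/6) = 39.
P_{Mesa} = 322 − 3·39 − 39 = 166.
Profit = (166 − 49)·39 = 4563.

4563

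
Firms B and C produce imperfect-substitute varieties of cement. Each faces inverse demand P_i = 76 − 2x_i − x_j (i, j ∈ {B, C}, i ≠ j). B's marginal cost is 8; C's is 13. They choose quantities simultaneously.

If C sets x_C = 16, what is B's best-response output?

13

Firm B's profit: π = x_B(76 − 2x_B − x_C) − 8x_B.
∂π/∂x_B = 68 − 4x_B − x_C = 0 ⇒ x_B = 17 − 0.25x_C.
At x_C = 16: x_B = 17 − 0.25·16 = 13.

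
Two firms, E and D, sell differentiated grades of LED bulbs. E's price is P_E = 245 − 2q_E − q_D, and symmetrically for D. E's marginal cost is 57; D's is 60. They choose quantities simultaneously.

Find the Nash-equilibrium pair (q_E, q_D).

Firm E's profit: π = q_E(245 − 2q_E − q_D) − 57q_E.
∂π/∂q_E = 188 − 4q_E − q_D = 0 ⇒ q_E = 47 − 0.25q_D.
Similarly q_D = 46.25 − 0.25q_E.
Plugging q_D into E's best response: q_E = 47 − 0.25(46.25 − 0.25q_E) ⇒ 0.9375q_E = 35.4375, so q_E = 37.8.
Then q_D = 46.25 − 0.25·37.8 = 36.8.

37.8, 36.8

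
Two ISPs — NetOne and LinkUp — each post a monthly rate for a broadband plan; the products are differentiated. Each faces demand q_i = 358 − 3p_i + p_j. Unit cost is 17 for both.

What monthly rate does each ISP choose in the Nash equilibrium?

NetOne's profit: π = (p_{NetOne} − 17)(358 − 3p_{NetOne} + p_{LinkUp}).
∂π/∂p_{NetOne} = 409 − 6p_{NetOne} + p_{LinkUp} = 0 ⇒ p_{NetOne} = 409/6 + (1/6)p_{LinkUp}.
By symmetry p_{LinkUp} = p_{NetOne}; substituting into the reaction function, (5/6)p_{NetOne} = 409/6 and p_{NetOne} = 81.8.

81.8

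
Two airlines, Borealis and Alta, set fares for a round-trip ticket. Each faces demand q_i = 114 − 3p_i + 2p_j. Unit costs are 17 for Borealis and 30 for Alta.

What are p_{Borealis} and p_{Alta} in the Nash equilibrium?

43.6875, 48.5625

Borealis's profit: π = (p_{Borealis} − 17)(114 − 3p_{Borealis} + 2p_{Alta}).
∂π/∂p_{Borealis} = 165 − 6p_{Borealis} + 2p_{Alta} = 0 ⇒ p_{Borealis} = 27.5 + (1/3)p_{Alta}.
Similarly p_{Alta} = 34 + (1/3)p_{Borealis}.
Substituting the second reaction function into the first: p_{Borealis} = 27.5 + (1/3)(34 + (1/3)p_{Borealis}), which gives (8/9)p_{Borealis} = 233/6 ⇒ p_{Borealis} = 43.6875.
Then p_{Alta} = 34 + (1/3)·43.6875 = 48.5625.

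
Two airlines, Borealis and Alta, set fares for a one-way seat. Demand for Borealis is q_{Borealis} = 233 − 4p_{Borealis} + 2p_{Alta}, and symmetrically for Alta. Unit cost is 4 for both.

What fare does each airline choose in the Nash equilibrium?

Borealis's profit: π = (p_{Borealis} − 4)(233 − 4p_{Borealis} + 2p_{Alta}).
∂π/∂p_{Borealis} = 249 − 8p_{Borealis} + 2p_{Alta} = 0 ⇒ p_{Borealis} = 31.125 + 0.25p_{Alta}.
By symmetry p_{Alta} = p_{Borealis}; substituting into the reaction function, 0.75p_{Borealis} = 31.125 and p_{Borealis} = 41.5.

41.5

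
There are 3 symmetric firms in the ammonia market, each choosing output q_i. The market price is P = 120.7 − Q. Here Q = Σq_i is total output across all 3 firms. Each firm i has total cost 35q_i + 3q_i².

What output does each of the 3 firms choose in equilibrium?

A representative firm's profit is π_i = q_i(120.7 − Q) − 35q_i − 3q_i², with Q = q_i + Σ_{j≠i} q_j.
First-order condition: 85.7 − 8q_i − Σ_{j≠i} q_j = 0.
In a symmetric equilibrium every firm chooses the same q, so Σ_{j≠i} q_j = 2q. The condition becomes 85.7 − 10q = 0, giving q = 85.7/10 = 8.57.

8.57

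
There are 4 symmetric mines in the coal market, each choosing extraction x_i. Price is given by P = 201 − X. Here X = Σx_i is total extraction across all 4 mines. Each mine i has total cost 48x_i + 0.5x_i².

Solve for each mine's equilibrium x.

25.5

A representative mine's profit is π_i = x_i(201 − X) − 48x_i − 0.5x_i², with X = x_i + Σ_{j≠i} x_j.
First-order condition: 153 − 3x_i − Σ_{j≠i} x_j = 0.
In a symmetric equilibrium every mine chooses the same x, so Σ_{j≠i} x_j = 3x. The condition becomes 153 − 6x = 0, giving x = 153/6 = 25.5.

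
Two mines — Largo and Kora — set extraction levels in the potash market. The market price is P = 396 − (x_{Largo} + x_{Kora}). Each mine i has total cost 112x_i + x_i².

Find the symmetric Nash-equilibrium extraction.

Mine Largo's profit: π = x_{Largo}(396 − (x_{Largo} + x_{Kora})) − 112x_{Largo} − x_{Largo}².
∂π/∂x_{Largo} = 284 − 4x_{Largo} − x_{Kora} = 0, so x_{Largo} = 71 − 0.25x_{Kora}.
By symmetry x_{Kora} = x_{Largo}; substituting into the reaction function, 1.25x_{Largo} = 71 and x_{Largo} = 56.8.

56.8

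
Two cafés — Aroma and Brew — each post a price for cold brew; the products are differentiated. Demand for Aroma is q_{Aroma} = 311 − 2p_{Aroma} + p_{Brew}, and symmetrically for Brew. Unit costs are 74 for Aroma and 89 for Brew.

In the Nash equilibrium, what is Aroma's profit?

Aroma's profit: π = (p_{Aroma} − 74)(311 − 2p_{Aroma} + p_{Brew}).
∂π/∂p_{Aroma} = 459 − 4p_{Aroma} + p_{Brew} = 0 ⇒ p_{Aroma} = 114.75 + 0.25p_{Brew}.
Similarly p_{Brew} = 122.25 + 0.25p_{Aroma}.
Solving the two reaction functions simultaneously: (1 − (0.25)(0.25))p_{Aroma} = 114.75 + 0.25·122.25, so 0.9375p_{Aroma} = 145.3125 and p_{Aroma} = 155.
Then p_{Brew} = 122.25 + 0.25·155 = 161.
q_{Aroma} = 311 − 2·155 + 161 = 162.
Profit = (155 − 74)·162 = 13122.

13122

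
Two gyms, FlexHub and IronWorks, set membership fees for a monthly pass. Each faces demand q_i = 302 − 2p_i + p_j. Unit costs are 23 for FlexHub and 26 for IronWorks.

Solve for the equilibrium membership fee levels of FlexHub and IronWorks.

116.4, 117.6

FlexHub's profit: π = (p_{FlexHub} − 23)(302 − 2p_{FlexHub} + p_{IronWorks}).
∂π/∂p_{FlexHub} = 348 − 4p_{FlexHub} + p_{IronWorks} = 0 ⇒ p_{FlexHub} = 87 + 0.25p_{IronWorks}.
Similarly p_{IronWorks} = 88.5 + 0.25p_{FlexHub}.
Solving the two reaction functions simultaneously: (1 − (0.25)(0.25))p_{FlexHub} = 87 + 0.25·88.5, so 0.9375p_{FlexHub} = 109.125 and p_{FlexHub} = 116.4.
Then p_{IronWorks} = 88.5 + 0.25·116.4 = 117.6.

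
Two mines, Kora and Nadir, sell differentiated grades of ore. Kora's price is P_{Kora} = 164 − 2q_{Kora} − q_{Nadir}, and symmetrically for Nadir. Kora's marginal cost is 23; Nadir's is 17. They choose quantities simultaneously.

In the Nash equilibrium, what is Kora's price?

Mine Kora's profit: π = q_{Kora}(164 − 2q_{Kora} − q_{Nadir}) − 23q_{Kora}.
∂π/∂q_{Kora} = 141 − 4q_{Kora} − q_{Nadir} = 0 ⇒ q_{Kora} = 35.25 − 0.25q_{Nadir}.
Similarly q_{Nadir} = 36.75 − 0.25q_{Kora}.
Plugging q_{Nadir} into Kora's best response: q_{Kora} = 35.25 − 0.25(36.75 − 0.25q_{Kora}) ⇒ 0.9375q_{Kora} = 26.0625, so q_{Kora} = 27.8.
Then q_{Nadir} = 36.75 − 0.25·27.8 = 29.8.
P_{Kora} = 164 − 2·27.8 − 29.8 = 78.6.

78.6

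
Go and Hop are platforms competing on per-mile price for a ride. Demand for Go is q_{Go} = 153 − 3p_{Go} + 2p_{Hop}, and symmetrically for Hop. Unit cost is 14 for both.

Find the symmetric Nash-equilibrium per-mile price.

48.75

Go's profit: π = (p_{Go} − 14)(153 − 3p_{Go} + 2p_{Hop}).
∂π/∂p_{Go} = 195 − 6p_{Go} + 2p_{Hop} = 0 ⇒ p_{Go} = 32.5 + (1/3)p_{Hop}.
The game is symmetric, so in equilibrium p_{Hop} = p_{Go}: the reaction function gives (2/3)p_{Go} = 32.5, hence p_{Go} = 48.75.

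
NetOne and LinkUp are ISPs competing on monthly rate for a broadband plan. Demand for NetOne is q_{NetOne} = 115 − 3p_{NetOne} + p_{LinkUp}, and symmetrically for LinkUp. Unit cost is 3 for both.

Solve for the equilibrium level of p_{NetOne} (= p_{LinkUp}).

NetOne's profit: π = (p_{NetOne} − 3)(115 − 3p_{NetOne} + p_{LinkUp}).
∂π/∂p_{NetOne} = 124 − 6p_{NetOne} + p_{LinkUp} = 0 ⇒ p_{NetOne} = 62/3 + (1/6)p_{LinkUp}.
Setting p_{NetOne} = p_{LinkUp} in the reaction function: p_{NetOne} = 62/3 + (1/6)p_{NetOne}, so p_{NetOne} = (62/3) / (5/6) = 24.8.

24.8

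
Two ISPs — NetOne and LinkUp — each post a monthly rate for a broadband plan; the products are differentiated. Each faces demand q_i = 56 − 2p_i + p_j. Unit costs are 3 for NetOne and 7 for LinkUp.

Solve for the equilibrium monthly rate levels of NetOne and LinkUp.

21.2, 22.8

NetOne's profit: π = (p_{NetOne} − 3)(56 − 2p_{NetOne} + p_{LinkUp}).
∂π/∂p_{NetOne} = 62 − 4p_{NetOne} + p_{LinkUp} = 0 ⇒ p_{NetOne} = 15.5 + 0.25p_{LinkUp}.
Similarly p_{LinkUp} = 17.5 + 0.25p_{NetOne}.
Plugging p_{LinkUp} into NetOne's best response: p_{NetOne} = 15.5 + 0.25(17.5 + 0.25p_{NetOne}) ⇒ 0.9375p_{NetOne} = 19.875, so p_{NetOne} = 21.2.
Then p_{LinkUp} = 17.5 + 0.25·21.2 = 22.8.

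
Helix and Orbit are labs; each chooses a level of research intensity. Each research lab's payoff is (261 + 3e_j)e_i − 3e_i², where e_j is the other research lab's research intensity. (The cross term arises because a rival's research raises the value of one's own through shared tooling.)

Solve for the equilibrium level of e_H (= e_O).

Helix's payoff is (261 + 3e_O)e_H − 3e_H².
∂π/∂e_H = 261 + 3e_O − 6e_H = 0, so e_H = 43.5 + 0.5e_O.
The game is symmetric, so in equilibrium e_O = e_H: the reaction function gives 0.5e_H = 43.5, hence e_H = 87.

87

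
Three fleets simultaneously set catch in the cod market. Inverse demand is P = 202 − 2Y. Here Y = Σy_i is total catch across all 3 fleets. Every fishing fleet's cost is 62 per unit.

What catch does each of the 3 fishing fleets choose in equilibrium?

17.5

A representative fishing fleet's profit is π_i = y_i(202 − 2Y) − 62y_i, with Y = y_i + Σ_{j≠i} y_j.
First-order condition: 140 − 4y_i − 2Σ_{j≠i} y_j = 0.
Imposing symmetry (y_j = y for all j) turns Σ_{j≠i} y_j into 2y, so 140 = 8y and y = 17.5.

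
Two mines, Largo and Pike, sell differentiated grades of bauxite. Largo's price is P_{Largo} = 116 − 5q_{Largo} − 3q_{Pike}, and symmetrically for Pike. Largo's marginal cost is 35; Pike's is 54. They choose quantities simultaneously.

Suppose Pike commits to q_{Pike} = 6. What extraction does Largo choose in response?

Mine Largo's profit: π = q_{Largo}(116 − 5q_{Largo} − 3q_{Pike}) − 35q_{Largo}.
∂π/∂q_{Largo} = 81 − 10q_{Largo} − 3q_{Pike} = 0 ⇒ q_{Largo} = 8.1 − 0.3q_{Pike}.
At q_{Pike} = 6: q_{Largo} = 8.1 − 0.3·6 = 6.3.

6.3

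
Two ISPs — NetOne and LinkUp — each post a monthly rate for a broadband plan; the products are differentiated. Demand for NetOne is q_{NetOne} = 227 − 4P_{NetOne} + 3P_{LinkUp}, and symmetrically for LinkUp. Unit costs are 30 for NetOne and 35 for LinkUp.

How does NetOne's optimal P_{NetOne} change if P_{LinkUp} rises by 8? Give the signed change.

3

NetOne's profit: π = (P_{NetOne} − 30)(227 − 4P_{NetOne} + 3P_{LinkUp}).
∂π/∂P_{NetOne} = 347 − 8P_{NetOne} + 3P_{LinkUp} = 0 ⇒ P_{NetOne} = 43.375 + 0.375P_{LinkUp}.
The reaction-function slope is 0.375, so an 8-unit rise in P_{LinkUp} moves P_{NetOne} by 0.375 × 8 = 3. NetOne's best response rises — the actions are strategic complements.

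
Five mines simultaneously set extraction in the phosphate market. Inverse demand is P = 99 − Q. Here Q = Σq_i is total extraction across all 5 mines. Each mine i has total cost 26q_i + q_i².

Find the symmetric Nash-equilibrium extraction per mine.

A representative mine's profit is π_i = q_i(99 − Q) − 26q_i − q_i², with Q = q_i + Σ_{j≠i} q_j.
First-order condition: 73 − 4q_i − Σ_{j≠i} q_j = 0.
With identical mines, set every q_j = q: then 73 − 4q − 4q = 0, i.e. q = 73/8 = 9.125.

9.125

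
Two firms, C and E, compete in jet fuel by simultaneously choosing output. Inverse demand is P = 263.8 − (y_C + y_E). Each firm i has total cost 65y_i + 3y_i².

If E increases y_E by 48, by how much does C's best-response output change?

Firm C's profit: π = y_C(263.8 − (y_C + y_E)) − 65y_C − 3y_C².
∂π/∂y_C = 198.8 − 8y_C − y_E = 0, so y_C = 24.85 − 0.125y_E.
The reaction-function slope is −0.125, so a 48-unit rise in y_E moves y_C by −0.125 × 48 = −6. C's best response falls — the actions are strategic substitutes.

-6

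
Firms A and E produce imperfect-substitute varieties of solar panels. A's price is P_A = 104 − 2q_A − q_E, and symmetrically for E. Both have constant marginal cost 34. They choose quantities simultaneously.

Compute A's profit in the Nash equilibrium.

Firm A's profit: π = q_A(104 − 2q_A − q_E) − 34q_A.
∂π/∂q_A = 70 − 4q_A − q_E = 0 ⇒ q_A = 17.5 − 0.25q_E.
By symmetry q_E = q_A; substituting into the reaction function, 1.25q_A = 17.5 and q_A = 14.
P_A = 104 − 2·14 − 14 = 62.
Profit = (62 − 34)·14 = 392.

392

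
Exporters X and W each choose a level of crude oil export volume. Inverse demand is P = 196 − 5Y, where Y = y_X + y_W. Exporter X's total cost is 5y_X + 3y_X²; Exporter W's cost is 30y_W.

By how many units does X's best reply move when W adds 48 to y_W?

-15

Exporter X's profit: π = y_X(196 − 5(y_X + y_W)) − 5y_X − 3y_X².
∂π/∂y_X = 191 − 16y_X − 5y_W = 0, so y_X = 11.9375 − 0.3125y_W.
The reaction-function slope is −0.3125, so a 48-unit rise in y_W moves y_X by −0.3125 × 48 = −15. X's best response falls — the actions are strategic substitutes.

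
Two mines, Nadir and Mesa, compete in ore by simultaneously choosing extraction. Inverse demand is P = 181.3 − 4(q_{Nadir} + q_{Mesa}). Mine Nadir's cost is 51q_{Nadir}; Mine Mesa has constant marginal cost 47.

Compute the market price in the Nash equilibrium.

93.1

Mine Nadir's profit: π = q_{Nadir}(181.3 − 4(q_{Nadir} + q_{Mesa})) − 51q_{Nadir}.
∂π/∂q_{Nadir} = 130.3 − 8q_{Nadir} − 4q_{Mesa} = 0, so q_{Nadir} = 16.2875 − 0.5q_{Mesa}.
By the same steps for Mesa: q_{Mesa} = 16.7875 − 0.5q_{Nadir}.
Solving the two reaction functions simultaneously: (1 − (−0.5)(−0.5))q_{Nadir} = 16.2875 − 0.5·16.7875, so 0.75q_{Nadir} = 1263/160 and q_{Nadir} = 10.525.
Then q_{Mesa} = 16.7875 − 0.5·10.525 = 11.525.
Equilibrium price: P = 181.3 − 4·22.05 = 93.1.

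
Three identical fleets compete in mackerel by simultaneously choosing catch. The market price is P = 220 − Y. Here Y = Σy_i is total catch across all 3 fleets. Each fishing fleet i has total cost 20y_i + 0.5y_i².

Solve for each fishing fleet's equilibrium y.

40

A representative fishing fleet's profit is π_i = y_i(220 − Y) − 20y_i − 0.5y_i², with Y = y_i + Σ_{j≠i} y_j.
First-order condition: 200 − 3y_i − Σ_{j≠i} y_j = 0.
Imposing symmetry (y_j = y for all j) turns Σ_{j≠i} y_j into 2y, so 200 = 5y and y = 40.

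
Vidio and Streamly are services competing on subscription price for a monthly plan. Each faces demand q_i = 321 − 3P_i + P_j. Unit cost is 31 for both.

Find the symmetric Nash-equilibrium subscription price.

82.8

Vidio's profit: π = (P_{Vidio} − 31)(321 − 3P_{Vidio} + P_{Streamly}).
∂π/∂P_{Vidio} = 414 − 6P_{Vidio} + P_{Streamly} = 0 ⇒ P_{Vidio} = 69 + (1/6)P_{Streamly}.
Setting P_{Vidio} = P_{Streamly} in the reaction function: P_{Vidio} = 69 + (1/6)P_{Vidio}, so P_{Vidio} = 69 / (5/6) = 82.8.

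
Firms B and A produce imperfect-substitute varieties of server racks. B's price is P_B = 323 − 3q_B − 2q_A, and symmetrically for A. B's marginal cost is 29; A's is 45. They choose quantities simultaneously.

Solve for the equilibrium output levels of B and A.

Firm B's profit: π = q_B(323 − 3q_B − 2q_A) − 29q_B.
∂π/∂q_B = 294 − 6q_B − 2q_A = 0 ⇒ q_B = 49 − (1/3)q_A.
Similarly q_A = 139/3 − (1/3)q_B.
Solving the two reaction functions simultaneously: (1 − (−1/3)(−1/3))q_B = 49 − (1/3)·(139/3), so (8/9)q_B = 302/9 and q_B = 37.75.
Then q_A = 139/3 − (1/3)·37.75 = 33.75.

37.75, 33.75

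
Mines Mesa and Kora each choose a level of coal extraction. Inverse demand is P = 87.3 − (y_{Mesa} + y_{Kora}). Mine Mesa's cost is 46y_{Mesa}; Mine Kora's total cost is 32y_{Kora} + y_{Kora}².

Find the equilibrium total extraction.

25.6

Mine Mesa's profit: π = y_{Mesa}(87.3 − (y_{Mesa} + y_{Kora})) − 46y_{Mesa}.
∂π/∂y_{Mesa} = 41.3 − 2y_{Mesa} − y_{Kora} = 0, so y_{Mesa} = 20.65 − 0.5y_{Kora}.
For Kora: ∂π/∂y_{Kora} = 55.3 − 4y_{Kora} − y_{Mesa} = 0 ⇒ y_{Kora} = 13.825 − 0.25y_{Mesa}.
Solving the two reaction functions simultaneously: (1 − (−0.5)(−0.25))y_{Mesa} = 20.65 − 0.5·13.825, so 0.875y_{Mesa} = 13.7375 and y_{Mesa} = 15.7.
Then y_{Kora} = 13.825 − 0.25·15.7 = 9.9.
Total extraction: 15.7 + 9.9 = 25.6.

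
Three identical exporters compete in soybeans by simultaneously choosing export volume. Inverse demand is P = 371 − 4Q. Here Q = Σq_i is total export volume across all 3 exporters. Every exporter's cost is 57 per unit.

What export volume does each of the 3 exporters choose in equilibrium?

A representative exporter's profit is π_i = q_i(371 − 4Q) − 57q_i, with Q = q_i + Σ_{j≠i} q_j.
First-order condition: 314 − 8q_i − 4Σ_{j≠i} q_j = 0.
In a symmetric equilibrium every exporter chooses the same q, so Σ_{j≠i} q_j = 2q. The condition becomes 314 − 16q = 0, giving q = 314/16 = 19.625.

19.625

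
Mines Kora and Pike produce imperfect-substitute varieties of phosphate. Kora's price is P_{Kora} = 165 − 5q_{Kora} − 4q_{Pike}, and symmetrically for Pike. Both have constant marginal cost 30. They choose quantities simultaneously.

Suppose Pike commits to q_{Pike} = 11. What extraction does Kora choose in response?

Mine Kora's profit: π = q_{Kora}(165 − 5q_{Kora} − 4q_{Pike}) − 30q_{Kora}.
∂π/∂q_{Kora} = 135 − 10q_{Kora} − 4q_{Pike} = 0 ⇒ q_{Kora} = 13.5 − 0.4q_{Pike}.
At q_{Pike} = 11: q_{Kora} = 13.5 − 0.4·11 = 9.1.

9.1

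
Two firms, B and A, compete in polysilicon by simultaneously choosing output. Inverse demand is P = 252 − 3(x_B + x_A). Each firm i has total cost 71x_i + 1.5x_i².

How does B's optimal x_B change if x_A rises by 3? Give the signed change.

-1

Firm B's profit: π = x_B(252 − 3(x_B + x_A)) − 71x_B − 1.5x_B².
∂π/∂x_B = 181 − 9x_B − 3x_A = 0, so x_B = 181/9 − (1/3)x_A.
The reaction-function slope is −1/3, so a 3-unit rise in x_A moves x_B by −1/3 × 3 = −1. B's best response falls — the actions are strategic substitutes.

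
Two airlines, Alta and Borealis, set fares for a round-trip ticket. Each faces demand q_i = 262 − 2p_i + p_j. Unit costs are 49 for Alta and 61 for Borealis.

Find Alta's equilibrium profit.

10541.52

Alta's profit: π = (p_{Alta} − 49)(262 − 2p_{Alta} + p_{Borealis}).
∂π/∂p_{Alta} = 360 − 4p_{Alta} + p_{Borealis} = 0 ⇒ p_{Alta} = 90 + 0.25p_{Borealis}.
Similarly p_{Borealis} = 96 + 0.25p_{Alta}.
Solving the two reaction functions simultaneously: (1 − (0.25)(0.25))p_{Alta} = 90 + 0.25·96, so 0.9375p_{Alta} = 114 and p_{Alta} = 121.6.
Then p_{Borealis} = 96 + 0.25·121.6 = 126.4.
q_{Alta} = 262 − 2·121.6 + 126.4 = 145.2.
Profit = (121.6 − 49)·145.2 = 10541.52.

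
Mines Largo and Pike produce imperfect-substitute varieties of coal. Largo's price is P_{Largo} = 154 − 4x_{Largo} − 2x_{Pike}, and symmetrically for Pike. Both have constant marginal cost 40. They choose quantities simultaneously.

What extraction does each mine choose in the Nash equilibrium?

11.4

Mine Largo's profit: π = x_{Largo}(154 − 4x_{Largo} − 2x_{Pike}) − 40x_{Largo}.
∂π/∂x_{Largo} = 114 − 8x_{Largo} − 2x_{Pike} = 0 ⇒ x_{Largo} = 14.25 − 0.25x_{Pike}.
The game is symmetric, so in equilibrium x_{Pike} = x_{Largo}: the reaction function gives 1.25x_{Largo} = 14.25, hence x_{Largo} = 11.4.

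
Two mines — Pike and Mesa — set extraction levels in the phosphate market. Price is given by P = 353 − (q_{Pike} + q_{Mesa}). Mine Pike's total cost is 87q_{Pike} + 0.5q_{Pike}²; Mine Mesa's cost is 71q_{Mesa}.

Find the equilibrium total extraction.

Mine Pike's profit: π = q_{Pike}(353 − (q_{Pike} + q_{Mesa})) − 87q_{Pike} − 0.5q_{Pike}².
∂π/∂q_{Pike} = 266 − 3q_{Pike} − q_{Mesa} = 0, so q_{Pike} = 266/3 − (1/3)q_{Mesa}.
For Mesa: ∂π/∂q_{Mesa} = 282 − 2q_{Mesa} − q_{Pike} = 0 ⇒ q_{Mesa} = 141 − 0.5q_{Pike}.
Plugging q_{Mesa} into Pike's best response: q_{Pike} = 266/3 − (1/3)(141 − 0.5q_{Pike}) ⇒ (5/6)q_{Pike} = 125/3, so q_{Pike} = 50.
Then q_{Mesa} = 141 − 0.5·50 = 116.
Total extraction: 50 + 116 = 166.

166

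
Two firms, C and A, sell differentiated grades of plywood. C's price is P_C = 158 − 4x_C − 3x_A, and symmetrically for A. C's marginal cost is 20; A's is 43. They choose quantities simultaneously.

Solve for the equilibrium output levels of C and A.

13.8, 9.2

Firm C's profit: π = x_C(158 − 4x_C − 3x_A) − 20x_C.
∂π/∂x_C = 138 − 8x_C − 3x_A = 0 ⇒ x_C = 17.25 − 0.375x_A.
Similarly x_A = 14.375 − 0.375x_C.
Substituting the second reaction function into the first: x_C = 17.25 − 0.375(14.375 − 0.375x_C), which gives (55/64)x_C = 759/64 ⇒ x_C = 13.8.
Then x_A = 14.375 − 0.375·13.8 = 9.2.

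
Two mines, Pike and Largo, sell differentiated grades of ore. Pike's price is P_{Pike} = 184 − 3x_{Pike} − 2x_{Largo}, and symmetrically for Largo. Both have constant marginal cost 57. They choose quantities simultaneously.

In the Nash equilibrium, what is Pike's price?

104.625

Mine Pike's profit: π = x_{Pike}(184 − 3x_{Pike} − 2x_{Largo}) − 57x_{Pike}.
∂π/∂x_{Pike} = 127 − 6x_{Pike} − 2x_{Largo} = 0 ⇒ x_{Pike} = 127/6 − (1/3)x_{Largo}.
By symmetry x_{Largo} = x_{Pike}; substituting into the reaction function, (4/3)x_{Pike} = 127/6 and x_{Pike} = 15.875.
P_{Pike} = 184 − 3·15.875 − 2·15.875 = 104.625.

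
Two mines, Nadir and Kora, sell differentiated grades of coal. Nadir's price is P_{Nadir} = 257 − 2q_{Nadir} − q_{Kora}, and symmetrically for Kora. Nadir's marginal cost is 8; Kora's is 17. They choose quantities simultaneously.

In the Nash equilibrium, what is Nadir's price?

108.8

Mine Nadir's profit: π = q_{Nadir}(257 − 2q_{Nadir} − q_{Kora}) − 8q_{Nadir}.
∂π/∂q_{Nadir} = 249 − 4q_{Nadir} − q_{Kora} = 0 ⇒ q_{Nadir} = 62.25 − 0.25q_{Kora}.
Similarly q_{Kora} = 60 − 0.25q_{Nadir}.
Solving the two reaction functions simultaneously: (1 − (−0.25)(−0.25))q_{Nadir} = 62.25 − 0.25·60, so 0.9375q_{Nadir} = 47.25 and q_{Nadir} = 50.4.
Then q_{Kora} = 60 − 0.25·50.4 = 47.4.
P_{Nadir} = 257 − 2·50.4 − 47.4 = 108.8.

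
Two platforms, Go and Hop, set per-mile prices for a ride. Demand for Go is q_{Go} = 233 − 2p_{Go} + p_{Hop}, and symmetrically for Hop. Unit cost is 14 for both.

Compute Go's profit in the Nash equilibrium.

Go's profit: π = (p_{Go} − 14)(233 − 2p_{Go} + p_{Hop}).
∂π/∂p_{Go} = 261 − 4p_{Go} + p_{Hop} = 0 ⇒ p_{Go} = 65.25 + 0.25p_{Hop}.
By symmetry p_{Hop} = p_{Go}; substituting into the reaction function, 0.75p_{Go} = 65.25 and p_{Go} = 87.
q_{Go} = 233 − 2·87 + 87 = 146.
Profit = (87 − 14)·146 = 10658.

10658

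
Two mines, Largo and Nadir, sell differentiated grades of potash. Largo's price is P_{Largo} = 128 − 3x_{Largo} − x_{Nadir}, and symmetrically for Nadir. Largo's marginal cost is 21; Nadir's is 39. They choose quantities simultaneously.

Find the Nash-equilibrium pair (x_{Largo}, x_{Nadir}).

15.8, 12.2

Mine Largo's profit: π = x_{Largo}(128 − 3x_{Largo} − x_{Nadir}) − 21x_{Largo}.
∂π/∂x_{Largo} = 107 − 6x_{Largo} − x_{Nadir} = 0 ⇒ x_{Largo} = 107/6 − (1/6)x_{Nadir}.
Similarly x_{Nadir} = 89/6 − (1/6)x_{Largo}.
Plugging x_{Nadir} into Largo's best response: x_{Largo} = 107/6 − (1/6)(89/6 − (1/6)x_{Largo}) ⇒ (35/36)x_{Largo} = 553/36, so x_{Largo} = 15.8.
Then x_{Nadir} = 89/6 − (1/6)·15.8 = 12.2.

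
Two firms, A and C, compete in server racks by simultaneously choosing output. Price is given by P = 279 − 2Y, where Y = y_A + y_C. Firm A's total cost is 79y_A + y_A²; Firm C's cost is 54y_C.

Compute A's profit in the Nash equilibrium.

918.75

Firm A's profit: π = y_A(279 − 2(y_A + y_C)) − 79y_A − y_A².
∂π/∂y_A = 200 − 6y_A − 2y_C = 0, so y_A = 100/3 − (1/3)y_C.
For C: ∂π/∂y_C = 225 − 4y_C − 2y_A = 0 ⇒ y_C = 56.25 − 0.5y_A.
Substituting the second reaction function into the first: y_A = 100/3 − (1/3)(56.25 − 0.5y_A), which gives (5/6)y_A = 175/12 ⇒ y_A = 17.5.
Then y_C = 56.25 − 0.5·17.5 = 47.5.
Price P = 279 − 2·65 = 149.
A's profit: (149 − 79)·17.5 − (17.5)² = 918.75.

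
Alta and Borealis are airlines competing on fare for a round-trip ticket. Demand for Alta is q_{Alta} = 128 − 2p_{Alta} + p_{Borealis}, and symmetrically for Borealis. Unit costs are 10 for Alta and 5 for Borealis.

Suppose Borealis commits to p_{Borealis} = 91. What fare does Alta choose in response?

Alta's profit: π = (p_{Alta} − 10)(128 − 2p_{Alta} + p_{Borealis}).
∂π/∂p_{Alta} = 148 − 4p_{Alta} + p_{Borealis} = 0 ⇒ p_{Alta} = 37 + 0.25p_{Borealis}.
At p_{Borealis} = 91: p_{Alta} = 37 + 0.25·91 = 59.75.

59.75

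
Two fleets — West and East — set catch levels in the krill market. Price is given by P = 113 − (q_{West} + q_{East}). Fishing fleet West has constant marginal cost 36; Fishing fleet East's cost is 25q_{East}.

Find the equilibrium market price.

Fishing fleet West's profit: π = q_{West}(113 − (q_{West} + q_{East})) − 36q_{West}.
∂π/∂q_{West} = 77 − 2q_{West} − q_{East} = 0, so q_{West} = 38.5 − 0.5q_{East}.
By the same steps for East: q_{East} = 44 − 0.5q_{West}.
Plugging q_{East} into West's best response: q_{West} = 38.5 − 0.5(44 − 0.5q_{West}) ⇒ 0.75q_{West} = 16.5, so q_{West} = 22.
Then q_{East} = 44 − 0.5·22 = 33.
Equilibrium price: P = 113 − 55 = 58.

58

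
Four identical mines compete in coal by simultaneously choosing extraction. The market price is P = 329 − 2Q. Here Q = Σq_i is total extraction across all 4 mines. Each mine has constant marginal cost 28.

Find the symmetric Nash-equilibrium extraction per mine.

A representative mine's profit is π_i = q_i(329 − 2Q) − 28q_i, with Q = q_i + Σ_{j≠i} q_j.
First-order condition: 301 − 4q_i − 2Σ_{j≠i} q_j = 0.
With identical mines, set every q_j = q: then 301 − 4q − 6q = 0, i.e. q = 301/10 = 30.1.

30.1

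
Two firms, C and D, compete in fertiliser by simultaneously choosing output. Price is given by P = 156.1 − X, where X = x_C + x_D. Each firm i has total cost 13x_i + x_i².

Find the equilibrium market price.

Firm C's profit: π = x_C(156.1 − (x_C + x_D)) − 13x_C − x_C².
∂π/∂x_C = 143.1 − 4x_C − x_D = 0, so x_C = 35.775 − 0.25x_D.
By symmetry x_D = x_C; substituting into the reaction function, 1.25x_C = 35.775 and x_C = 28.62.
Equilibrium price: P = 156.1 − 57.24 = 98.86.

98.86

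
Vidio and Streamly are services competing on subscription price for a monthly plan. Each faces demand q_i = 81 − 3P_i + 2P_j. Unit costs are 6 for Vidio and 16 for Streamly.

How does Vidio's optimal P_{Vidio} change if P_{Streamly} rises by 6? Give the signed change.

2

Vidio's profit: π = (P_{Vidio} − 6)(81 − 3P_{Vidio} + 2P_{Streamly}).
∂π/∂P_{Vidio} = 99 − 6P_{Vidio} + 2P_{Streamly} = 0 ⇒ P_{Vidio} = 16.5 + (1/3)P_{Streamly}.
The reaction-function slope is 1/3, so a 6-unit rise in P_{Streamly} moves P_{Vidio} by 1/3 × 6 = 2. Vidio's best response rises — the actions are strategic complements.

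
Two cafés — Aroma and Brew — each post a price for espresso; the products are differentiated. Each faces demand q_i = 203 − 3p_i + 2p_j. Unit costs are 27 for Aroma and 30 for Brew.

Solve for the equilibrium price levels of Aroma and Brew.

Aroma's profit: π = (p_{Aroma} − 27)(203 − 3p_{Aroma} + 2p_{Brew}).
∂π/∂p_{Aroma} = 284 − 6p_{Aroma} + 2p_{Brew} = 0 ⇒ p_{Aroma} = 142/3 + (1/3)p_{Brew}.
Similarly p_{Brew} = 293/6 + (1/3)p_{Aroma}.
Solving the two reaction functions simultaneously: (1 − (1/3)(1/3))p_{Aroma} = 142/3 + (1/3)·(293/6), so (8/9)p_{Aroma} = 1145/18 and p_{Aroma} = 71.5625.
Then p_{Brew} = 293/6 + (1/3)·71.5625 = 72.6875.

71.5625, 72.6875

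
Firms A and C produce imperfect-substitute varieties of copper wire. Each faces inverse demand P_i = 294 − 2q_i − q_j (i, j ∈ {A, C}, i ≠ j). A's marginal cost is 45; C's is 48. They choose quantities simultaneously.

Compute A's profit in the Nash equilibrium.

Firm A's profit: π = q_A(294 − 2q_A − q_C) − 45q_A.
∂π/∂q_A = 249 − 4q_A − q_C = 0 ⇒ q_A = 62.25 − 0.25q_C.
Similarly q_C = 61.5 − 0.25q_A.
Substituting the second reaction function into the first: q_A = 62.25 − 0.25(61.5 − 0.25q_A), which gives 0.9375q_A = 46.875 ⇒ q_A = 50.
Then q_C = 61.5 − 0.25·50 = 49.
P_A = 294 − 2·50 − 49 = 145.
Profit = (145 − 45)·50 = 5000.

5000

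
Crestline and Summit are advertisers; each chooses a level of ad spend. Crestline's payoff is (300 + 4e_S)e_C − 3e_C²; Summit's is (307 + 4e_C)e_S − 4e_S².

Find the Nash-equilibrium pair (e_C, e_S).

Expanding Crestline's payoff: 300e_C + 4e_Se_C − 3e_C².
∂π/∂e_C = 300 + 4e_S − 6e_C = 0, so e_C = 50 + (2/3)e_S.
Likewise for Summit: e_S = 38.375 + 0.5e_C.
Plugging e_S into Crestline's best response: e_C = 50 + (2/3)(38.375 + 0.5e_C) ⇒ (2/3)e_C = 907/12, so e_C = 113.375.
Then e_S = 38.375 + 0.5·113.375 = 95.0625.

113.375, 95.0625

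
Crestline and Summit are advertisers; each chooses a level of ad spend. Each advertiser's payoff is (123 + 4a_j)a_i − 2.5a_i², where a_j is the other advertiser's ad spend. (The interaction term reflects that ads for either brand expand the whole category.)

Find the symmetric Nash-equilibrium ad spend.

123

Crestline's payoff is (123 + 4a_S)a_C − 2.5a_C².
∂π/∂a_C = 123 + 4a_S − 5a_C = 0, so a_C = 24.6 + 0.8a_S.
By symmetry a_S = a_C; substituting into the reaction function, 0.2a_C = 24.6 and a_C = 123.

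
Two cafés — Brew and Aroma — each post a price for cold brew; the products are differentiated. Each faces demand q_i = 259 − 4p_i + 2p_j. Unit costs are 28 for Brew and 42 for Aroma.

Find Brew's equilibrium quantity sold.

Brew's profit: π = (p_{Brew} − 28)(259 − 4p_{Brew} + 2p_{Aroma}).
∂π/∂p_{Brew} = 371 − 8p_{Brew} + 2p_{Aroma} = 0 ⇒ p_{Brew} = 46.375 + 0.25p_{Aroma}.
Similarly p_{Aroma} = 53.375 + 0.25p_{Brew}.
Substituting the second reaction function into the first: p_{Brew} = 46.375 + 0.25(53.375 + 0.25p_{Brew}), which gives 0.9375p_{Brew} = 1911/32 ⇒ p_{Brew} = 63.7.
Then p_{Aroma} = 53.375 + 0.25·63.7 = 69.3.
q_{Brew} = 259 − 4·63.7 + 2·69.3 = 142.8.

142.8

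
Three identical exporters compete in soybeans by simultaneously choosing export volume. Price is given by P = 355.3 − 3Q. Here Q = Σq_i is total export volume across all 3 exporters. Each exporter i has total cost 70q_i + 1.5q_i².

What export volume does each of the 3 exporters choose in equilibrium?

19.02

A representative exporter's profit is π_i = q_i(355.3 − 3Q) − 70q_i − 1.5q_i², with Q = q_i + Σ_{j≠i} q_j.
First-order condition: 285.3 − 9q_i − 3Σ_{j≠i} q_j = 0.
With identical exporters, set every q_j = q: then 285.3 − 9q − 6q = 0, i.e. q = 285.3/15 = 19.02.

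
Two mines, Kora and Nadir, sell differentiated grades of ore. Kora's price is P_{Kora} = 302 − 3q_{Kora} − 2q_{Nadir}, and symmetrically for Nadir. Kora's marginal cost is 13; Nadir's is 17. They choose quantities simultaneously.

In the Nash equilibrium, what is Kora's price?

122.125

Mine Kora's profit: π = q_{Kora}(302 − 3q_{Kora} − 2q_{Nadir}) − 13q_{Kora}.
∂π/∂q_{Kora} = 289 − 6q_{Kora} − 2q_{Nadir} = 0 ⇒ q_{Kora} = 289/6 − (1/3)q_{Nadir}.
Similarly q_{Nadir} = 47.5 − (1/3)q_{Kora}.
Substituting the second reaction function into the first: q_{Kora} = 289/6 − (1/3)(47.5 − (1/3)q_{Kora}), which gives (8/9)q_{Kora} = 97/3 ⇒ q_{Kora} = 36.375.
Then q_{Nadir} = 47.5 − (1/3)·36.375 = 35.375.
P_{Kora} = 302 − 3·36.375 − 2·35.375 = 122.125.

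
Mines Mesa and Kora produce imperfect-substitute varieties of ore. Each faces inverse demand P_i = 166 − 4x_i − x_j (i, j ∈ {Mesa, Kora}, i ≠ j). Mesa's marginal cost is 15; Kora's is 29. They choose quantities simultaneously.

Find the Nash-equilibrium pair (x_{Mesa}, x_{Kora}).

Mine Mesa's profit: π = x_{Mesa}(166 − 4x_{Mesa} − x_{Kora}) − 15x_{Mesa}.
∂π/∂x_{Mesa} = 151 − 8x_{Mesa} − x_{Kora} = 0 ⇒ x_{Mesa} = 18.875 − 0.125x_{Kora}.
Similarly x_{Kora} = 17.125 − 0.125x_{Mesa}.
Plugging x_{Kora} into Mesa's best response: x_{Mesa} = 18.875 − 0.125(17.125 − 0.125x_{Mesa}) ⇒ (63/64)x_{Mesa} = 1071/64, so x_{Mesa} = 17.
Then x_{Kora} = 17.125 − 0.125·17 = 15.

17, 15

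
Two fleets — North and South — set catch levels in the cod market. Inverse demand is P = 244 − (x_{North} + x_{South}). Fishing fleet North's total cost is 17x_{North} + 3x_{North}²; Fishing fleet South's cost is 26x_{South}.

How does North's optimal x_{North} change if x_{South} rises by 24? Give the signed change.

-3

Fishing fleet North's profit: π = x_{North}(244 − (x_{North} + x_{South})) − 17x_{North} − 3x_{North}².
∂π/∂x_{North} = 227 − 8x_{North} − x_{South} = 0, so x_{North} = 28.375 − 0.125x_{South}.
The reaction-function slope is −0.125, so a 24-unit rise in x_{South} moves x_{North} by −0.125 × 24 = −3. North's best response falls — the actions are strategic substitutes.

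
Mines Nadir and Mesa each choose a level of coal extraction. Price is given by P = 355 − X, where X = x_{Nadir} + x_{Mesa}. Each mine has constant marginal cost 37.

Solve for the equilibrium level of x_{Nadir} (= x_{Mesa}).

Mine Nadir's profit: π = x_{Nadir}(355 − (x_{Nadir} + x_{Mesa})) − 37x_{Nadir}.
∂π/∂x_{Nadir} = 318 − 2x_{Nadir} − x_{Mesa} = 0, so x_{Nadir} = 159 − 0.5x_{Mesa}.
The game is symmetric, so in equilibrium x_{Mesa} = x_{Nadir}: the reaction function gives 1.5x_{Nadir} = 159, hence x_{Nadir} = 106.

106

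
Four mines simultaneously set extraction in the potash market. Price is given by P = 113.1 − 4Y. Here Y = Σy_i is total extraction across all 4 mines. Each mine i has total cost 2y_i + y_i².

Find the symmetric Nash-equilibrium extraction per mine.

5.05

A representative mine's profit is π_i = y_i(113.1 − 4Y) − 2y_i − y_i², with Y = y_i + Σ_{j≠i} y_j.
First-order condition: 111.1 − 10y_i − 4Σ_{j≠i} y_j = 0.
Imposing symmetry (y_j = y for all j) turns Σ_{j≠i} y_j into 3y, so 111.1 = 22y and y = 5.05.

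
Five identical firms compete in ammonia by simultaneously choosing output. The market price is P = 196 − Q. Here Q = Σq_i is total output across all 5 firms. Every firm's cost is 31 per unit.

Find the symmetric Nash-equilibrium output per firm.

A representative firm's profit is π_i = q_i(196 − Q) − 31q_i, with Q = q_i + Σ_{j≠i} q_j.
First-order condition: 165 − 2q_i − Σ_{j≠i} q_j = 0.
In a symmetric equilibrium every firm chooses the same q, so Σ_{j≠i} q_j = 4q. The condition becomes 165 − 6q = 0, giving q = 165/6 = 27.5.

27.5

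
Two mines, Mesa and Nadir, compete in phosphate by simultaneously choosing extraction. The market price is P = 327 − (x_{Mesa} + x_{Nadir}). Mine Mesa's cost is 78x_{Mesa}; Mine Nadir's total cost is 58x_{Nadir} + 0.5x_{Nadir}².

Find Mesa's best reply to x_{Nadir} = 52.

Mine Mesa's profit: π = x_{Mesa}(327 − (x_{Mesa} + x_{Nadir})) − 78x_{Mesa}.
∂π/∂x_{Mesa} = 249 − 2x_{Mesa} − x_{Nadir} = 0, so x_{Mesa} = 124.5 − 0.5x_{Nadir}.
At x_{Nadir} = 52: x_{Mesa} = 124.5 − 0.5·52 = 98.5.

98.5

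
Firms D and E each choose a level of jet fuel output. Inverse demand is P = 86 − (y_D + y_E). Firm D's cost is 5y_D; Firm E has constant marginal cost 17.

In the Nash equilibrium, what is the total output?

Firm D's profit: π = y_D(86 − (y_D + y_E)) − 5y_D.
∂π/∂y_D = 81 − 2y_D − y_E = 0, so y_D = 40.5 − 0.5y_E.
By the same steps for E: y_E = 34.5 − 0.5y_D.
Solving the two reaction functions simultaneously: (1 − (−0.5)(−0.5))y_D = 40.5 − 0.5·34.5, so 0.75y_D = 23.25 and y_D = 31.
Then y_E = 34.5 − 0.5·31 = 19.
Total output: 31 + 19 = 50.

50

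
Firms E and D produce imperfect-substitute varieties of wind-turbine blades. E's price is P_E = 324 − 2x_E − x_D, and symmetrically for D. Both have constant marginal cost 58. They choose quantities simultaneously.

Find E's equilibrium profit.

Firm E's profit: π = x_E(324 − 2x_E − x_D) − 58x_E.
∂π/∂x_E = 266 − 4x_E − x_D = 0 ⇒ x_E = 66.5 − 0.25x_D.
Setting x_E = x_D in the reaction function: x_E = 66.5 − 0.25x_E, so x_E = 66.5 / 1.25 = 53.2.
P_E = 324 − 2·53.2 − 53.2 = 164.4.
Profit = (164.4 − 58)·53.2 = 5660.48.

5660.48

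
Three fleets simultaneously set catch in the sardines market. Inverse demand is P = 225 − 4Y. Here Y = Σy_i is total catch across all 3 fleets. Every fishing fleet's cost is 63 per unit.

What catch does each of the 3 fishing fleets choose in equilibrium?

A representative fishing fleet's profit is π_i = y_i(225 − 4Y) − 63y_i, with Y = y_i + Σ_{j≠i} y_j.
First-order condition: 162 − 8y_i − 4Σ_{j≠i} y_j = 0.
In a symmetric equilibrium every fishing fleet chooses the same y, so Σ_{j≠i} y_j = 2y. The condition becomes 162 − 16y = 0, giving y = 162/16 = 10.125.

10.125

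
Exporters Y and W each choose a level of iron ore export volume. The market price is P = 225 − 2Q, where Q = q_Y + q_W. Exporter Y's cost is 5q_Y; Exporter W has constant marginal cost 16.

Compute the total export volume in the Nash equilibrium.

Exporter Y's profit: π = q_Y(225 − 2(q_Y + q_W)) − 5q_Y.
∂π/∂q_Y = 220 − 4q_Y − 2q_W = 0, so q_Y = 55 − 0.5q_W.
By the same steps for W: q_W = 52.25 − 0.5q_Y.
Plugging q_W into Y's best response: q_Y = 55 − 0.5(52.25 − 0.5q_Y) ⇒ 0.75q_Y = 28.875, so q_Y = 38.5.
Then q_W = 52.25 − 0.5·38.5 = 33.
Total export volume: 38.5 + 33 = 71.5.

71.5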